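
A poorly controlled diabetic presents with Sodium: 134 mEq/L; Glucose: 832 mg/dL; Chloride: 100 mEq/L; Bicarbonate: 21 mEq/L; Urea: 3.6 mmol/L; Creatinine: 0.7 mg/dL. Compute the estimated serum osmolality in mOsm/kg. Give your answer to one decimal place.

317.8 mOsm/kg

Calculated osmolality = 2·Na + glucose/18 + urea
= 2·134 + 832/18 + 3.6
= 268 + 46.22 + 3.60
= 317.82 mOsm/kg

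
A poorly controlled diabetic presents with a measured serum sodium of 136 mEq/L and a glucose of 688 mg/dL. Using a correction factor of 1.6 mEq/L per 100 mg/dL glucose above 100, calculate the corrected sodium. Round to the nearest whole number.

145 mEq/L

Corrected Na = measured Na + 1.6 · (glucose − 100)/100
= 136 + 1.6 · (688 − 100)/100
= 136 + 9.4
= 145.4 mEq/L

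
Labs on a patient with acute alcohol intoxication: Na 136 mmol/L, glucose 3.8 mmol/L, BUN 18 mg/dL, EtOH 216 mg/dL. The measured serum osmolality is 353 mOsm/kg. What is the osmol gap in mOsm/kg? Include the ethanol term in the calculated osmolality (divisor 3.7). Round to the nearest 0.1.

12.4 mOsm/kg

Calculated osmolality = 2·Na + glucose + BUN/2.8 + ethanol/3.7
= 2·136 + 3.8 + 18/2.8 + 216/3.7
= 272 + 3.80 + 6.43 + 58.38
= 340.61 mOsm/kg ≈ 340.6 mOsm/kg
Osmolar gap = measured − calculated = 353 − 340.6 = 12.4 mOsm/kg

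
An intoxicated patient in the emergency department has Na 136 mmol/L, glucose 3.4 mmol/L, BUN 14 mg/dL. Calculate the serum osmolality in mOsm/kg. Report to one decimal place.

Calculated osmolality = 2·Na + glucose + BUN/2.8
= 2·136 + 3.4 + 14/2.8
= 272 + 3.40 + 5
= 280.4 mOsm/kg

280.4 mOsm/kg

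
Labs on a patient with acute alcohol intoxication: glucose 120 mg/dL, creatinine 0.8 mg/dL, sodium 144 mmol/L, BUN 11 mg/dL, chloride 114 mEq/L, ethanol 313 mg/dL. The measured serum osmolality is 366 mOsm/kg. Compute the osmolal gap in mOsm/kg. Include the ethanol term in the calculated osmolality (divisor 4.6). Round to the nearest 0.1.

-0.6 mOsm/kg

Calculated osmolality = 2·Na + glucose/18 + BUN/2.8 + ethanol/4.6
= 2·144 + 120/18 + 11/2.8 + 313/4.6
= 288 + 6.67 + 3.93 + 68.04
= 366.64 mOsm/kg ≈ 366.6 mOsm/kg
Osmolar gap = measured − calculated = 366 − 366.6 = -0.6 mOsm/kg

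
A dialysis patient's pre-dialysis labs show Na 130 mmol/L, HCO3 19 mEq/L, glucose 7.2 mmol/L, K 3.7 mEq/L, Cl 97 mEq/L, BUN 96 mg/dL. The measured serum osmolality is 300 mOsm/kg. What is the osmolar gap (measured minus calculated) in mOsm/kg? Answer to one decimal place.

-1.5 mOsm/kg

Calculated osmolality = 2·Na + glucose + BUN/2.8
= 2·130 + 7.2 + 96/2.8
= 260 + 7.20 + 34.29
= 301.49 mOsm/kg ≈ 301.5 mOsm/kg
Osmolar gap = measured − calculated = 300 − 301.5 = -1.5 mOsm/kg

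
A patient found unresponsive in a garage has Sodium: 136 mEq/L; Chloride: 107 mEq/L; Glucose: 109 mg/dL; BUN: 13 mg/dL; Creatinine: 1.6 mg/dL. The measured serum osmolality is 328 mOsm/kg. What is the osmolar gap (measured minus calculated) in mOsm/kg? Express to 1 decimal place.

45.3 mOsm/kg

Calculated osmolality = 2·Na + glucose/18 + BUN/2.8
= 2·136 + 109/18 + 13/2.8
= 272 + 6.06 + 4.64
= 282.7 mOsm/kg ≈ 282.7 mOsm/kg
Osmolar gap = measured − calculated = 328 − 282.7 = 45.3 mOsm/kg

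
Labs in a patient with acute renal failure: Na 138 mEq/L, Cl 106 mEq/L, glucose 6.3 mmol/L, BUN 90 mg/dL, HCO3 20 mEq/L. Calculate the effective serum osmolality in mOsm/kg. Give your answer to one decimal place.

282.3 mOsm/kg

Effective osmolality excludes urea (freely permeant across cell membranes):
2·Na + glucose
= 2·138 + 6.3
= 276 + 6.3
= 282.3 mOsm/kg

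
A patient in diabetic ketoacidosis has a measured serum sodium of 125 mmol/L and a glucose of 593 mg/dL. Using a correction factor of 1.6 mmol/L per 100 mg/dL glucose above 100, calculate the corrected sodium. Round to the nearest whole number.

Corrected Na = measured Na + 1.6 · (glucose − 100)/100
= 125 + 1.6 · (593 − 100)/100
= 125 + 7.9
= 132.9 mmol/L

133 mmol/L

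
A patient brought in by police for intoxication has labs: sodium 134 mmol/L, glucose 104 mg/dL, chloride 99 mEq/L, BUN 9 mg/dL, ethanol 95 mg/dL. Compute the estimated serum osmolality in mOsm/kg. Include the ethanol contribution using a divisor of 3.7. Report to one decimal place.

302.7 mOsm/kg

Calculated osmolality = 2·Na + glucose/18 + BUN/2.8 + ethanol/3.7
= 2·134 + 104/18 + 9/2.8 + 95/3.7
= 268 + 5.78 + 3.21 + 25.68
= 302.67 mOsm/kg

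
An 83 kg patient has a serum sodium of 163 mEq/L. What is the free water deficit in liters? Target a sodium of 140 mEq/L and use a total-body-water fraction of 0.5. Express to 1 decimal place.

TBW = 0.5 · 83 = 41.5 L
Free water deficit = TBW · (Na/140 − 1)
= 41.5 · (163/140 − 1)
= 41.5 · 0.1643
= 6.82 L

6.8 L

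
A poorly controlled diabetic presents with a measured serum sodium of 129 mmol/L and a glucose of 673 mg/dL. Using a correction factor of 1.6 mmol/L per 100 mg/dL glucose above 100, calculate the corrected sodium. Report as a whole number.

Corrected Na = measured Na + 1.6 · (glucose − 100)/100
= 129 + 1.6 · (673 − 100)/100
= 129 + 9.2
= 138.2 mmol/L

138 mmol/L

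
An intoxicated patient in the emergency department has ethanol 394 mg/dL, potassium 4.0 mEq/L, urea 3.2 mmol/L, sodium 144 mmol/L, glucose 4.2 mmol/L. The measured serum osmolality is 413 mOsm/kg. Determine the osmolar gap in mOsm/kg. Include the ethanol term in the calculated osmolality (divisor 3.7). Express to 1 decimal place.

Calculated osmolality = 2·Na + glucose + urea + ethanol/3.7
= 2·144 + 4.2 + 3.2 + 394/3.7
= 288 + 4.20 + 3.20 + 106.49
= 401.89 mOsm/kg ≈ 401.9 mOsm/kg
Osmolar gap = measured − calculated = 413 − 401.9 = 11.1 mOsm/kg

11.1 mOsm/kg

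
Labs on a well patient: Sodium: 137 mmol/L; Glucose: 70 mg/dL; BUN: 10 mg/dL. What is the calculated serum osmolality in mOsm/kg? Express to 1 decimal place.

Calculated osmolality = 2·Na + glucose/18 + BUN/2.8
= 2·137 + 70/18 + 10/2.8
= 274 + 3.89 + 3.57
= 281.46 mOsm/kg

281.5 mOsm/kg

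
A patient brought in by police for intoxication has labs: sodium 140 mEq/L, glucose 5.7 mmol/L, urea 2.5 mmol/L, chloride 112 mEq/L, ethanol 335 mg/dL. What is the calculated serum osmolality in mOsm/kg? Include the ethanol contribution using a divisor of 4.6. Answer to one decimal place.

Calculated osmolality = 2·Na + glucose + urea + ethanol/4.6
= 2·140 + 5.7 + 2.5 + 335/4.6
= 280 + 5.70 + 2.50 + 72.83
= 361.03 mOsm/kg

361.0 mOsm/kg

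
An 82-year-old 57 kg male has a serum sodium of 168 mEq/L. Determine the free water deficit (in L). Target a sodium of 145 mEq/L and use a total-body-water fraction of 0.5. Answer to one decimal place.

TBW = 0.5 · 57 = 28.5 L
Free water deficit = TBW · (Na/145 − 1)
= 28.5 · (168/145 − 1)
= 28.5 · 0.1586
= 4.52 L

4.5 L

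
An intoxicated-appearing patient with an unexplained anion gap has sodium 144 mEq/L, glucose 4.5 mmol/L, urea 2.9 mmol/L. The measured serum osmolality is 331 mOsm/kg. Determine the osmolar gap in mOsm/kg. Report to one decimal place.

Calculated osmolality = 2·Na + glucose + urea
= 2·144 + 4.5 + 2.9
= 288 + 4.50 + 2.90
= 295.4 mOsm/kg ≈ 295.4 mOsm/kg
Osmolar gap = measured − calculated = 331 − 295.4 = 35.6 mOsm/kg

35.6 mOsm/kg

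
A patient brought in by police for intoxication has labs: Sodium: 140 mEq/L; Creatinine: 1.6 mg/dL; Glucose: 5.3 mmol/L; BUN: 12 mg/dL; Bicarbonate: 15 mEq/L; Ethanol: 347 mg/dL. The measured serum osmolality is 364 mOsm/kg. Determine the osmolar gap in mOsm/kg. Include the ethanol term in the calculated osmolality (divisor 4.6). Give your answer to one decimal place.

-1.0 mOsm/kg

Calculated osmolality = 2·Na + glucose + BUN/2.8 + ethanol/4.6
= 2·140 + 5.3 + 12/2.8 + 347/4.6
= 280 + 5.30 + 4.29 + 75.43
= 365.02 mOsm/kg ≈ 365.0 mOsm/kg
Osmolar gap = measured − calculated = 364 − 365.0 = -1.0 mOsm/kg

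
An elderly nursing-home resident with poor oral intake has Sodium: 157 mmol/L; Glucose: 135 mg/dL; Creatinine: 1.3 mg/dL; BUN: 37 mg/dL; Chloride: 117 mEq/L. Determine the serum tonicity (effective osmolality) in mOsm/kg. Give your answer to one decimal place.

Effective osmolality excludes urea (freely permeant across cell membranes):
2·Na + glucose/18
= 2·157 + 135/18
= 314 + 7.5
= 321.5 mOsm/kg

321.5 mOsm/kg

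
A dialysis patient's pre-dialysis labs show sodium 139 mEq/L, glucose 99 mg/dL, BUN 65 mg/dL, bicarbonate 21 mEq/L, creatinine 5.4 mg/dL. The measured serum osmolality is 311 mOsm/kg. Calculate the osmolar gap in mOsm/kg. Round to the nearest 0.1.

Calculated osmolality = 2·Na + glucose/18 + BUN/2.8
= 2·139 + 99/18 + 65/2.8
= 278 + 5.50 + 23.21
= 306.71 mOsm/kg ≈ 306.7 mOsm/kg
Osmolar gap = measured − calculated = 311 − 306.7 = 4.3 mOsm/kg

4.3 mOsm/kg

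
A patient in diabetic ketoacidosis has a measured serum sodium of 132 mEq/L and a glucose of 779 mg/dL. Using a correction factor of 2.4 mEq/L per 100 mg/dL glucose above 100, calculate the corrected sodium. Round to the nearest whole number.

148 mEq/L

Corrected Na = measured Na + 2.4 · (glucose − 100)/100
= 132 + 2.4 · (779 − 100)/100
= 132 + 16.3
= 148.3 mEq/L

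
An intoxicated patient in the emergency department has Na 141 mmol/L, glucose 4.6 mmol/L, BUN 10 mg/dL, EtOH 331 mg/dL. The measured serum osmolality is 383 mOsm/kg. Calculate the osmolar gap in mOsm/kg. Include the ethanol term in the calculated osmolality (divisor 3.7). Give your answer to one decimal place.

Calculated osmolality = 2·Na + glucose + BUN/2.8 + ethanol/3.7
= 2·141 + 4.6 + 10/2.8 + 331/3.7
= 282 + 4.60 + 3.57 + 89.46
= 379.63 mOsm/kg ≈ 379.6 mOsm/kg
Osmolar gap = measured − calculated = 383 − 379.6 = 3.4 mOsm/kg

3.4 mOsm/kg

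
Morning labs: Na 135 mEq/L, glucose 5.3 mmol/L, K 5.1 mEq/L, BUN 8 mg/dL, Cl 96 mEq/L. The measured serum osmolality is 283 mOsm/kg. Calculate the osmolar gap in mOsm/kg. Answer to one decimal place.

Calculated osmolality = 2·Na + glucose + BUN/2.8
= 2·135 + 5.3 + 8/2.8
= 270 + 5.30 + 2.86
= 278.16 mOsm/kg ≈ 278.2 mOsm/kg
Osmolar gap = measured − calculated = 283 − 278.2 = 4.8 mOsm/kg

4.8 mOsm/kg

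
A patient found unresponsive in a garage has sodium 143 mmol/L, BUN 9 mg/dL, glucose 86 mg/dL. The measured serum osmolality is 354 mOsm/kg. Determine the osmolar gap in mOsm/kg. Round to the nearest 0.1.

60.0 mOsm/kg

Calculated osmolality = 2·Na + glucose/18 + BUN/2.8
= 2·143 + 86/18 + 9/2.8
= 286 + 4.78 + 3.21
= 293.99 mOsm/kg ≈ 294.0 mOsm/kg
Osmolar gap = measured − calculated = 354 − 294.0 = 60.0 mOsm/kg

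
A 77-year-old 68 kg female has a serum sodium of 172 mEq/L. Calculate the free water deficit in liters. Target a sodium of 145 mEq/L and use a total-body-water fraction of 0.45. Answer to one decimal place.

5.7 L

TBW = 0.45 · 68 = 30.6 L
Free water deficit = TBW · (Na/145 − 1)
= 30.6 · (172/145 − 1)
= 30.6 · 0.1862
= 5.7 L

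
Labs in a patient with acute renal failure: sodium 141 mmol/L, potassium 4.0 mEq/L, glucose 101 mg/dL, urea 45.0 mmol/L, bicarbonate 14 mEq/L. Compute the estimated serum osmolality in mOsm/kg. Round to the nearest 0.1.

332.6 mOsm/kg

Calculated osmolality = 2·Na + glucose/18 + urea
= 2·141 + 101/18 + 45
= 282 + 5.61 + 45
= 332.61 mOsm/kg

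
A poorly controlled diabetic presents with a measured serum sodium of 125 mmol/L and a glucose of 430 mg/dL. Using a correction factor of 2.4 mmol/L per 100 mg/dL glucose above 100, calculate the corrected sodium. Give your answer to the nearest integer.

133 mmol/L

Corrected Na = measured Na + 2.4 · (glucose − 100)/100
= 125 + 2.4 · (430 − 100)/100
= 125 + 7.9
= 132.9 mmol/L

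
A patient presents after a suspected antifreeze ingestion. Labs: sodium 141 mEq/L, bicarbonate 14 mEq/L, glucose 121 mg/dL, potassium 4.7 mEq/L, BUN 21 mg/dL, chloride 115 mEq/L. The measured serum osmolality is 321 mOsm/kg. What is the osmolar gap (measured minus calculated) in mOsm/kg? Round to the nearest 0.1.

Calculated osmolality = 2·Na + glucose/18 + BUN/2.8
= 2·141 + 121/18 + 21/2.8
= 282 + 6.72 + 7.50
= 296.22 mOsm/kg ≈ 296.2 mOsm/kg
Osmolar gap = measured − calculated = 321 − 296.2 = 24.8 mOsm/kg

24.8 mOsm/kg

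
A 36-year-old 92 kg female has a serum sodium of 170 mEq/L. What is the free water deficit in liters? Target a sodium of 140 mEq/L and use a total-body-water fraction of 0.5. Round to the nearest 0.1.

9.9 L

TBW = 0.5 · 92 = 46 L
Free water deficit = TBW · (Na/140 − 1)
= 46 · (170/140 − 1)
= 46 · 0.2143
= 9.86 L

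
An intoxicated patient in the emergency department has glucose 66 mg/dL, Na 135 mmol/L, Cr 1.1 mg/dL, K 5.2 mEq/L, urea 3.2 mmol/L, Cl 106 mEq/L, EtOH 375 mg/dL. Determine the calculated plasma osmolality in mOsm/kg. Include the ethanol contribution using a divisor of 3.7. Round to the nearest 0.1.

Calculated osmolality = 2·Na + glucose/18 + urea + ethanol/3.7
= 2·135 + 66/18 + 3.2 + 375/3.7
= 270 + 3.67 + 3.20 + 101.35
= 378.22 mOsm/kg

378.2 mOsm/kg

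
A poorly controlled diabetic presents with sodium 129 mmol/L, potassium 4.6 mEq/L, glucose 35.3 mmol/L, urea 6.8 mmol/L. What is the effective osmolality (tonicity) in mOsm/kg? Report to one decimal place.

293.3 mOsm/kg

Effective osmolality excludes urea (freely permeant across cell membranes):
2·Na + glucose
= 2·129 + 35.3
= 258 + 35.3
= 293.3 mOsm/kg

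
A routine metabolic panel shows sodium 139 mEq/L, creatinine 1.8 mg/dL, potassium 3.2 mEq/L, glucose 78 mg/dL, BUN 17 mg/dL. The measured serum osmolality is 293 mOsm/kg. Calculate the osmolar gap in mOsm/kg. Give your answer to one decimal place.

4.6 mOsm/kg

Calculated osmolality = 2·Na + glucose/18 + BUN/2.8
= 2·139 + 78/18 + 17/2.8
= 278 + 4.33 + 6.07
= 288.4 mOsm/kg ≈ 288.4 mOsm/kg
Osmolar gap = measured − calculated = 293 − 288.4 = 4.6 mOsm/kg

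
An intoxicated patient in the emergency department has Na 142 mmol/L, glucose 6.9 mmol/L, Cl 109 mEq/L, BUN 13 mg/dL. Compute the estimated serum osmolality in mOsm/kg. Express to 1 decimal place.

295.5 mOsm/kg

Calculated osmolality = 2·Na + glucose + BUN/2.8
= 2·142 + 6.9 + 13/2.8
= 284 + 6.90 + 4.64
= 295.54 mOsm/kg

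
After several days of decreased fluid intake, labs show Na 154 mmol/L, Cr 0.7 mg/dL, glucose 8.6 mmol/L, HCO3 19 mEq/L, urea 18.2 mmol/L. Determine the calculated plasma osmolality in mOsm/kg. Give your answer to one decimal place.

334.8 mOsm/kg

Calculated osmolality = 2·Na + glucose + urea
= 2·154 + 8.6 + 18.2
= 308 + 8.60 + 18.20
= 334.8 mOsm/kg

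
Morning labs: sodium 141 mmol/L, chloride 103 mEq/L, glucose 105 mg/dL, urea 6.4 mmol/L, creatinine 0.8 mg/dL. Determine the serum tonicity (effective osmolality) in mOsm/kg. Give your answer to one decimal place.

287.8 mOsm/kg

Effective osmolality excludes urea (freely permeant across cell membranes):
2·Na + glucose/18
= 2·141 + 105/18
= 282 + 5.83
= 287.83 mOsm/kg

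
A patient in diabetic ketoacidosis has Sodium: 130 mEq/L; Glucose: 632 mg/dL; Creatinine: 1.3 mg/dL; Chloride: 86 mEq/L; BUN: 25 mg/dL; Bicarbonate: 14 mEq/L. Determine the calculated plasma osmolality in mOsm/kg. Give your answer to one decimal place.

304.0 mOsm/kg

Calculated osmolality = 2·Na + glucose/18 + BUN/2.8
= 2·130 + 632/18 + 25/2.8
= 260 + 35.11 + 8.93
= 304.04 mOsm/kg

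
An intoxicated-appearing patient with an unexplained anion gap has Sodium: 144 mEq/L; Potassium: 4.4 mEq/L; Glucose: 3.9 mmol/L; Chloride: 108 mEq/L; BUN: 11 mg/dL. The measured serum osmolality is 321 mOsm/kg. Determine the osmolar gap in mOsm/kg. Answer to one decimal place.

25.2 mOsm/kg

Calculated osmolality = 2·Na + glucose + BUN/2.8
= 2·144 + 3.9 + 11/2.8
= 288 + 3.90 + 3.93
= 295.83 mOsm/kg ≈ 295.8 mOsm/kg
Osmolar gap = measured − calculated = 321 − 295.8 = 25.2 mOsm/kg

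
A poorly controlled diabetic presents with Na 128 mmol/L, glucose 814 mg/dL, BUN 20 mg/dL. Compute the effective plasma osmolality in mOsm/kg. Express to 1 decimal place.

Effective osmolality excludes urea (freely permeant across cell membranes):
2·Na + glucose/18
= 2·128 + 814/18
= 256 + 45.22
= 301.22 mOsm/kg

301.2 mOsm/kg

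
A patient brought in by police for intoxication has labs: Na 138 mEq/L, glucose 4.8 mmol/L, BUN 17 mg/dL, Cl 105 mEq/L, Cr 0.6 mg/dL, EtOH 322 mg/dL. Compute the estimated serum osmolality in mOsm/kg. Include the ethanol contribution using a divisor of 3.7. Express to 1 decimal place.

Calculated osmolality = 2·Na + glucose + BUN/2.8 + ethanol/3.7
= 2·138 + 4.8 + 17/2.8 + 322/3.7
= 276 + 4.80 + 6.07 + 87.03
= 373.9 mOsm/kg

373.9 mOsm/kg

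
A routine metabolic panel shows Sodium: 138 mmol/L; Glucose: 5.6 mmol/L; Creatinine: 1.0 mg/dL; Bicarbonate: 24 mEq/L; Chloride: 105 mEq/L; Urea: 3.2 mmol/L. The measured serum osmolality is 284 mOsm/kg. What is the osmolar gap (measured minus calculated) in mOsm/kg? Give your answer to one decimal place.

-0.8 mOsm/kg

Calculated osmolality = 2·Na + glucose + urea
= 2·138 + 5.6 + 3.2
= 276 + 5.60 + 3.20
= 284.8 mOsm/kg ≈ 284.8 mOsm/kg
Osmolar gap = measured − calculated = 284 − 284.8 = -0.8 mOsm/kg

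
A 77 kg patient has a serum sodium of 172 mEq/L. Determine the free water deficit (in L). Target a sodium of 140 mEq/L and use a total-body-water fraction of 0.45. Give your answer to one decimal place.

7.9 L

TBW = 0.45 · 77 = 34.65 L
Free water deficit = TBW · (Na/140 − 1)
= 34.65 · (172/140 − 1)
= 34.65 · 0.2286
= 7.92 L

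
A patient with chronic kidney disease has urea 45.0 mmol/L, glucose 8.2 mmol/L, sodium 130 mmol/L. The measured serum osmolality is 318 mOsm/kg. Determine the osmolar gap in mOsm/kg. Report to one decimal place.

4.8 mOsm/kg

Calculated osmolality = 2·Na + glucose + urea
= 2·130 + 8.2 + 45
= 260 + 8.20 + 45
= 313.2 mOsm/kg ≈ 313.2 mOsm/kg
Osmolar gap = measured − calculated = 318 − 313.2 = 4.8 mOsm/kg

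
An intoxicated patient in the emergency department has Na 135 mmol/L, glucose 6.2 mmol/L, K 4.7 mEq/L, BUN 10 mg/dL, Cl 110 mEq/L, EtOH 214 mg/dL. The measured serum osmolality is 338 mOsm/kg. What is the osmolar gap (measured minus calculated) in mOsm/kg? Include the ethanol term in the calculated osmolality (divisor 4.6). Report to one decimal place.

Calculated osmolality = 2·Na + glucose + BUN/2.8 + ethanol/4.6
= 2·135 + 6.2 + 10/2.8 + 214/4.6
= 270 + 6.20 + 3.57 + 46.52
= 326.29 mOsm/kg ≈ 326.3 mOsm/kg
Osmolar gap = measured − calculated = 338 − 326.3 = 11.7 mOsm/kg

11.7 mOsm/kg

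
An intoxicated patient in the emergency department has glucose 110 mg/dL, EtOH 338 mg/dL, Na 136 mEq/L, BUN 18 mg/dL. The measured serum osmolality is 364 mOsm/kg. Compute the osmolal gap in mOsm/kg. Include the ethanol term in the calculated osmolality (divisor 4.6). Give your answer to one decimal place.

Calculated osmolality = 2·Na + glucose/18 + BUN/2.8 + ethanol/4.6
= 2·136 + 110/18 + 18/2.8 + 338/4.6
= 272 + 6.11 + 6.43 + 73.48
= 358.02 mOsm/kg ≈ 358.0 mOsm/kg
Osmolar gap = measured − calculated = 364 − 358.0 = 6.0 mOsm/kg

6.0 mOsm/kg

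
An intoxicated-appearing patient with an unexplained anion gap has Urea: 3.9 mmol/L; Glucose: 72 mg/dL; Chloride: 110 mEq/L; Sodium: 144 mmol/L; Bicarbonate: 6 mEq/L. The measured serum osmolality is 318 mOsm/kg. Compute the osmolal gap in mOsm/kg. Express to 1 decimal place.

22.1 mOsm/kg

Calculated osmolality = 2·Na + glucose/18 + urea
= 2·144 + 72/18 + 3.9
= 288 + 4 + 3.90
= 295.9 mOsm/kg ≈ 295.9 mOsm/kg
Osmolar gap = measured − calculated = 318 − 295.9 = 22.1 mOsm/kg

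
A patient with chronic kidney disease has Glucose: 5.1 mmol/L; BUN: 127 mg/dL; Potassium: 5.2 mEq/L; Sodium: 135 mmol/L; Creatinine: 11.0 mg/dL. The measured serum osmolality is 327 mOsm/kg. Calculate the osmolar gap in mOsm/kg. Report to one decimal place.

Calculated osmolality = 2·Na + glucose + BUN/2.8
= 2·135 + 5.1 + 127/2.8
= 270 + 5.10 + 45.36
= 320.46 mOsm/kg ≈ 320.5 mOsm/kg
Osmolar gap = measured − calculated = 327 − 320.5 = 6.5 mOsm/kg

6.5 mOsm/kg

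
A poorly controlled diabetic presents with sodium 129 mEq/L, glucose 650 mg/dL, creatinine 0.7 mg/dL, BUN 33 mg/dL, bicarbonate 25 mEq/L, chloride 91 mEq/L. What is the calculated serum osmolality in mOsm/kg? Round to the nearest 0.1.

Calculated osmolality = 2·Na + glucose/18 + BUN/2.8
= 2·129 + 650/18 + 33/2.8
= 258 + 36.11 + 11.79
= 305.9 mOsm/kg

305.9 mOsm/kg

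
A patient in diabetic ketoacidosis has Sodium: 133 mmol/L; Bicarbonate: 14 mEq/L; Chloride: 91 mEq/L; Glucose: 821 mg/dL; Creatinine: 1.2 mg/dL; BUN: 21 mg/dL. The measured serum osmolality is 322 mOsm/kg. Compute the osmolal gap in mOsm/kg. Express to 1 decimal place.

Calculated osmolality = 2·Na + glucose/18 + BUN/2.8
= 2·133 + 821/18 + 21/2.8
= 266 + 45.61 + 7.50
= 319.11 mOsm/kg ≈ 319.1 mOsm/kg
Osmolar gap = measured − calculated = 322 − 319.1 = 2.9 mOsm/kg

2.9 mOsm/kg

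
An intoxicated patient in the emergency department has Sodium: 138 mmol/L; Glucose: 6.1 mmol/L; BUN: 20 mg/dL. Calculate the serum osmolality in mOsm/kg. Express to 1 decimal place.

289.2 mOsm/kg

Calculated osmolality = 2·Na + glucose + BUN/2.8
= 2·138 + 6.1 + 20/2.8
= 276 + 6.10 + 7.14
= 289.24 mOsm/kg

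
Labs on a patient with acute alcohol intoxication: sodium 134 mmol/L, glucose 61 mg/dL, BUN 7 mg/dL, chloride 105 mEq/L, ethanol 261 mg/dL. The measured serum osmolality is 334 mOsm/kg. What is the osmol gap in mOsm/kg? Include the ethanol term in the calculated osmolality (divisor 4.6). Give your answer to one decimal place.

3.4 mOsm/kg

Calculated osmolality = 2·Na + glucose/18 + BUN/2.8 + ethanol/4.6
= 2·134 + 61/18 + 7/2.8 + 261/4.6
= 268 + 3.39 + 2.50 + 56.74
= 330.63 mOsm/kg ≈ 330.6 mOsm/kg
Osmolar gap = measured − calculated = 334 − 330.6 = 3.4 mOsm/kg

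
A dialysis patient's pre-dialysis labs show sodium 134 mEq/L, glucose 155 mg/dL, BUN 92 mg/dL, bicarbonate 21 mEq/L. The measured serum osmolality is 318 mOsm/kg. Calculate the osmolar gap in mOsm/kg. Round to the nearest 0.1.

8.5 mOsm/kg

Calculated osmolality = 2·Na + glucose/18 + BUN/2.8
= 2·134 + 155/18 + 92/2.8
= 268 + 8.61 + 32.86
= 309.47 mOsm/kg ≈ 309.5 mOsm/kg
Osmolar gap = measured − calculated = 318 − 309.5 = 8.5 mOsm/kg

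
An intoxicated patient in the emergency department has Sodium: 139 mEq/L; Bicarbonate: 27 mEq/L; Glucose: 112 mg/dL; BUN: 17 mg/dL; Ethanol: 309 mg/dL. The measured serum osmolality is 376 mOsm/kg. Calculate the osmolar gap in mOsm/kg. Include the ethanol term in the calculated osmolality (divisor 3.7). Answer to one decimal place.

2.2 mOsm/kg

Calculated osmolality = 2·Na + glucose/18 + BUN/2.8 + ethanol/3.7
= 2·139 + 112/18 + 17/2.8 + 309/3.7
= 278 + 6.22 + 6.07 + 83.51
= 373.8 mOsm/kg ≈ 373.8 mOsm/kg
Osmolar gap = measured − calculated = 376 − 373.8 = 2.2 mOsm/kg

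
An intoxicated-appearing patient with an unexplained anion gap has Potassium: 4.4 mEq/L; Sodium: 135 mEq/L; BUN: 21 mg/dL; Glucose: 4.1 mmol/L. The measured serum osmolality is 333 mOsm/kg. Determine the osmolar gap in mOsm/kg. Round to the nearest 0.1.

Calculated osmolality = 2·Na + glucose + BUN/2.8
= 2·135 + 4.1 + 21/2.8
= 270 + 4.10 + 7.50
= 281.6 mOsm/kg ≈ 281.6 mOsm/kg
Osmolar gap = measured − calculated = 333 − 281.6 = 51.4 mOsm/kg

51.4 mOsm/kg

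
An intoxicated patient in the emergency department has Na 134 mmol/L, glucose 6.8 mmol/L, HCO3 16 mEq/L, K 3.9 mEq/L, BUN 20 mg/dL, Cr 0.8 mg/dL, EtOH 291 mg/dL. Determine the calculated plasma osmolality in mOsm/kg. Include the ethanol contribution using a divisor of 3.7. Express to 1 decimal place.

360.6 mOsm/kg

Calculated osmolality = 2·Na + glucose + BUN/2.8 + ethanol/3.7
= 2·134 + 6.8 + 20/2.8 + 291/3.7
= 268 + 6.80 + 7.14 + 78.65
= 360.59 mOsm/kg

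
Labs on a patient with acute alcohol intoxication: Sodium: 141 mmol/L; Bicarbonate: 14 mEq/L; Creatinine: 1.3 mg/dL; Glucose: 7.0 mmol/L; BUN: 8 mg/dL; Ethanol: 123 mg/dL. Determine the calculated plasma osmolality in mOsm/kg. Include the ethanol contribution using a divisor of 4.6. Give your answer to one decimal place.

318.6 mOsm/kg

Calculated osmolality = 2·Na + glucose + BUN/2.8 + ethanol/4.6
= 2·141 + 7 + 8/2.8 + 123/4.6
= 282 + 7 + 2.86 + 26.74
= 318.6 mOsm/kg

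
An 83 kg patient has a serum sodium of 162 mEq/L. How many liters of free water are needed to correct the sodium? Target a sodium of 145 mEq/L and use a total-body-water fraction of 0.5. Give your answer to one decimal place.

4.9 L

TBW = 0.5 · 83 = 41.5 L
Free water deficit = TBW · (Na/145 − 1)
= 41.5 · (162/145 − 1)
= 41.5 · 0.1172
= 4.86 L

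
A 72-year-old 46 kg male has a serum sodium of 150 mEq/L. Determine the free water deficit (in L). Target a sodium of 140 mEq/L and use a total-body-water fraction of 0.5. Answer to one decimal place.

TBW = 0.5 · 46 = 23 L
Free water deficit = TBW · (Na/140 − 1)
= 23 · (150/140 − 1)
= 23 · 0.0714
= 1.64 L

1.6 L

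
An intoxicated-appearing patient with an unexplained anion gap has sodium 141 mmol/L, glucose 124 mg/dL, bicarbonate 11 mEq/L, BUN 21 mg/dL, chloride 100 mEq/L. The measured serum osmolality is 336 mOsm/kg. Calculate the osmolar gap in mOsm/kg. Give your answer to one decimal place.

39.6 mOsm/kg

Calculated osmolality = 2·Na + glucose/18 + BUN/2.8
= 2·141 + 124/18 + 21/2.8
= 282 + 6.89 + 7.50
= 296.39 mOsm/kg ≈ 296.4 mOsm/kg
Osmolar gap = measured − calculated = 336 − 296.4 = 39.6 mOsm/kg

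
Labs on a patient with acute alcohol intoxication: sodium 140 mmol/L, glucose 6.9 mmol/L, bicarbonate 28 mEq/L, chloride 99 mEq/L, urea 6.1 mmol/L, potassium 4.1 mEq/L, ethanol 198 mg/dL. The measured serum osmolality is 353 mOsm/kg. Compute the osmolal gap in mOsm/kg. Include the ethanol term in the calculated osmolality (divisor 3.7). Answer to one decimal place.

6.5 mOsm/kg

Calculated osmolality = 2·Na + glucose + urea + ethanol/3.7
= 2·140 + 6.9 + 6.1 + 198/3.7
= 280 + 6.90 + 6.10 + 53.51
= 346.51 mOsm/kg ≈ 346.5 mOsm/kg
Osmolar gap = measured − calculated = 353 − 346.5 = 6.5 mOsm/kg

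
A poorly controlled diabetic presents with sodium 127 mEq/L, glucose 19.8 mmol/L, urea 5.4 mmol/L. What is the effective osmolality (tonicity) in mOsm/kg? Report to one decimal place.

273.8 mOsm/kg

Effective osmolality excludes urea (freely permeant across cell membranes):
2·Na + glucose
= 2·127 + 19.8
= 254 + 19.8
= 273.8 mOsm/kg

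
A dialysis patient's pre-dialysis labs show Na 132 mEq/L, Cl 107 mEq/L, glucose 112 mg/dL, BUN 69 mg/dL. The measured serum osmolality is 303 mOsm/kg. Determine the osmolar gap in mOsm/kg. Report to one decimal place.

8.1 mOsm/kg

Calculated osmolality = 2·Na + glucose/18 + BUN/2.8
= 2·132 + 112/18 + 69/2.8
= 264 + 6.22 + 24.64
= 294.86 mOsm/kg ≈ 294.9 mOsm/kg
Osmolar gap = measured − calculated = 303 − 294.9 = 8.1 mOsm/kg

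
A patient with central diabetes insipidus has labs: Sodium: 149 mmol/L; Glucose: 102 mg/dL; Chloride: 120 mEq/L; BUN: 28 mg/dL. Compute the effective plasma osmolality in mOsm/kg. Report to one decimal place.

Effective osmolality excludes urea (freely permeant across cell membranes):
2·Na + glucose/18
= 2·149 + 102/18
= 298 + 5.67
= 303.67 mOsm/kg

303.7 mOsm/kg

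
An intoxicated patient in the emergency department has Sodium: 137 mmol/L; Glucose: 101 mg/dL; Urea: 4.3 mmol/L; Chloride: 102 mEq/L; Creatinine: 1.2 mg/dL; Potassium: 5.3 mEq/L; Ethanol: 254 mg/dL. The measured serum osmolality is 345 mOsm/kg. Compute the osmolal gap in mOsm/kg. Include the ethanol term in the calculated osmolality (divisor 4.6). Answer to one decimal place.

5.9 mOsm/kg

Calculated osmolality = 2·Na + glucose/18 + urea + ethanol/4.6
= 2·137 + 101/18 + 4.3 + 254/4.6
= 274 + 5.61 + 4.30 + 55.22
= 339.13 mOsm/kg ≈ 339.1 mOsm/kg
Osmolar gap = measured − calculated = 345 − 339.1 = 5.9 mOsm/kg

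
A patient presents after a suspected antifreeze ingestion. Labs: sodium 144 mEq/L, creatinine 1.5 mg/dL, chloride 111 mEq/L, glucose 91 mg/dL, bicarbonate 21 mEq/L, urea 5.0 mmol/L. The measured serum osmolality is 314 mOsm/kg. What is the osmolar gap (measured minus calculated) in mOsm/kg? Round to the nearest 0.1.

Calculated osmolality = 2·Na + glucose/18 + urea
= 2·144 + 91/18 + 5
= 288 + 5.06 + 5
= 298.06 mOsm/kg ≈ 298.1 mOsm/kg
Osmolar gap = measured − calculated = 314 − 298.1 = 15.9 mOsm/kg

15.9 mOsm/kg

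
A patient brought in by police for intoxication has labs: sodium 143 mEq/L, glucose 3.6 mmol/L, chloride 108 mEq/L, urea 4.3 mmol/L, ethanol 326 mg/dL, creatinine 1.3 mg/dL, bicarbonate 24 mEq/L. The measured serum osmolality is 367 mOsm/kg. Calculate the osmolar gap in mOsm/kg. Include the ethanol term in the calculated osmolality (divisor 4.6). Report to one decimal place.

2.2 mOsm/kg

Calculated osmolality = 2·Na + glucose + urea + ethanol/4.6
= 2·143 + 3.6 + 4.3 + 326/4.6
= 286 + 3.60 + 4.30 + 70.87
= 364.77 mOsm/kg ≈ 364.8 mOsm/kg
Osmolar gap = measured − calculated = 367 − 364.8 = 2.2 mOsm/kg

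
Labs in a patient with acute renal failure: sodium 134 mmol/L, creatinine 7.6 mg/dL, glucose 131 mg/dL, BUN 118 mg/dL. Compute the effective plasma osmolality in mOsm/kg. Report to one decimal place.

275.3 mOsm/kg

Effective osmolality excludes urea (freely permeant across cell membranes):
2·Na + glucose/18
= 2·134 + 131/18
= 268 + 7.28
= 275.28 mOsm/kg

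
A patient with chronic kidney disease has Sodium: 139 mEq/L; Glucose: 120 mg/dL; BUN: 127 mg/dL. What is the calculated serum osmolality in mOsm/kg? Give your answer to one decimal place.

Calculated osmolality = 2·Na + glucose/18 + BUN/2.8
= 2·139 + 120/18 + 127/2.8
= 278 + 6.67 + 45.36
= 330.03 mOsm/kg

330.0 mOsm/kg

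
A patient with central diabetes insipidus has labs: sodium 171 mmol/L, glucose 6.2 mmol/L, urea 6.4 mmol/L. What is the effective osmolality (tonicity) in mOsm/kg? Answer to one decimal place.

Effective osmolality excludes urea (freely permeant across cell membranes):
2·Na + glucose
= 2·171 + 6.2
= 342 + 6.2
= 348.2 mOsm/kg

348.2 mOsm/kg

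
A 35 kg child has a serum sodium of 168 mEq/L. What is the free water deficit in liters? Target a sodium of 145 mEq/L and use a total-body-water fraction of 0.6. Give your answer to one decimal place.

3.3 L

TBW = 0.6 · 35 = 21 L
Free water deficit = TBW · (Na/145 − 1)
= 21 · (168/145 − 1)
= 21 · 0.1586
= 3.33 L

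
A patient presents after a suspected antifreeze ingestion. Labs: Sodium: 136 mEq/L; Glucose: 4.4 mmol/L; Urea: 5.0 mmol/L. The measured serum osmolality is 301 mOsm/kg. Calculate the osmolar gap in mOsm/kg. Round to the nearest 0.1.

Calculated osmolality = 2·Na + glucose + urea
= 2·136 + 4.4 + 5
= 272 + 4.40 + 5
= 281.4 mOsm/kg ≈ 281.4 mOsm/kg
Osmolar gap = measured − calculated = 301 − 281.4 = 19.6 mOsm/kg

19.6 mOsm/kg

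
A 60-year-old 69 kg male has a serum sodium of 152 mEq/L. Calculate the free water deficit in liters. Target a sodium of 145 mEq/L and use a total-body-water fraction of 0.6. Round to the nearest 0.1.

TBW = 0.6 · 69 = 41.4 L
Free water deficit = TBW · (Na/145 − 1)
= 41.4 · (152/145 − 1)
= 41.4 · 0.0483
= 2 L

2.0 L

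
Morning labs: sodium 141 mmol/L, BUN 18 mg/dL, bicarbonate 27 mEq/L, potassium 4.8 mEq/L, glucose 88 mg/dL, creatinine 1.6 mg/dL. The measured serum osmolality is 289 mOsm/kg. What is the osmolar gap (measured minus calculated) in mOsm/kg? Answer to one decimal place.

Calculated osmolality = 2·Na + glucose/18 + BUN/2.8
= 2·141 + 88/18 + 18/2.8
= 282 + 4.89 + 6.43
= 293.32 mOsm/kg ≈ 293.3 mOsm/kg
Osmolar gap = measured − calculated = 289 − 293.3 = -4.3 mOsm/kg

-4.3 mOsm/kg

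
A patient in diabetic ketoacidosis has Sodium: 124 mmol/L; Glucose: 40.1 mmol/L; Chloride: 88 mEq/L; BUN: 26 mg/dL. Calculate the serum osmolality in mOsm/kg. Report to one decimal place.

Calculated osmolality = 2·Na + glucose + BUN/2.8
= 2·124 + 40.1 + 26/2.8
= 248 + 40.10 + 9.29
= 297.39 mOsm/kg

297.4 mOsm/kg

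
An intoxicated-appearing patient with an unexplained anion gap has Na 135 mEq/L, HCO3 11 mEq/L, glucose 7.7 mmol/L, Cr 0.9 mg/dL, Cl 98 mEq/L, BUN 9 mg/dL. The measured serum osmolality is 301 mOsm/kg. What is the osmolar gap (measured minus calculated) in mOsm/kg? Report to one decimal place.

Calculated osmolality = 2·Na + glucose + BUN/2.8
= 2·135 + 7.7 + 9/2.8
= 270 + 7.70 + 3.21
= 280.91 mOsm/kg ≈ 280.9 mOsm/kg
Osmolar gap = measured − calculated = 301 − 280.9 = 20.1 mOsm/kg

20.1 mOsm/kg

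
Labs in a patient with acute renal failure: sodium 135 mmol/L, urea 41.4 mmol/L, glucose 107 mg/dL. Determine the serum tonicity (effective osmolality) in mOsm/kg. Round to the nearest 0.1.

Effective osmolality excludes urea (freely permeant across cell membranes):
2·Na + glucose/18
= 2·135 + 107/18
= 270 + 5.94
= 275.94 mOsm/kg

275.9 mOsm/kg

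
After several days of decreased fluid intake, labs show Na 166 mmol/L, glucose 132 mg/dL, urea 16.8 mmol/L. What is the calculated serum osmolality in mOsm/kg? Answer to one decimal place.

356.1 mOsm/kg

Calculated osmolality = 2·Na + glucose/18 + urea
= 2·166 + 132/18 + 16.8
= 332 + 7.33 + 16.80
= 356.13 mOsm/kg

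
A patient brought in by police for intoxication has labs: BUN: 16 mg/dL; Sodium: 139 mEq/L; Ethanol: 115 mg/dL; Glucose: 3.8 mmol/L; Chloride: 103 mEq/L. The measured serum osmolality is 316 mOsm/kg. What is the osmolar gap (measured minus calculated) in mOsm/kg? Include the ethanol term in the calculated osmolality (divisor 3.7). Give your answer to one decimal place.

-2.6 mOsm/kg

Calculated osmolality = 2·Na + glucose + BUN/2.8 + ethanol/3.7
= 2·139 + 3.8 + 16/2.8 + 115/3.7
= 278 + 3.80 + 5.71 + 31.08
= 318.59 mOsm/kg ≈ 318.6 mOsm/kg
Osmolar gap = measured − calculated = 316 − 318.6 = -2.6 mOsm/kg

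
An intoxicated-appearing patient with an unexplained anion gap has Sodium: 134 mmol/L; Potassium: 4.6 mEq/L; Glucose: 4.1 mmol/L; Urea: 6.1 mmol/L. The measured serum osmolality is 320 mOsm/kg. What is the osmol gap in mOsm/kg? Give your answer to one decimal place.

Calculated osmolality = 2·Na + glucose + urea
= 2·134 + 4.1 + 6.1
= 268 + 4.10 + 6.10
= 278.2 mOsm/kg ≈ 278.2 mOsm/kg
Osmolar gap = measured − calculated = 320 − 278.2 = 41.8 mOsm/kg

41.8 mOsm/kg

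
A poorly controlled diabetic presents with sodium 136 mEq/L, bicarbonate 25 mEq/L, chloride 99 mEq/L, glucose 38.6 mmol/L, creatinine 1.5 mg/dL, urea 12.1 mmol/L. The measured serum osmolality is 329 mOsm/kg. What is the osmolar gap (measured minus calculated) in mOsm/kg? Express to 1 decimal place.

Calculated osmolality = 2·Na + glucose + urea
= 2·136 + 38.6 + 12.1
= 272 + 38.60 + 12.10
= 322.7 mOsm/kg ≈ 322.7 mOsm/kg
Osmolar gap = measured − calculated = 329 − 322.7 = 6.3 mOsm/kg

6.3 mOsm/kg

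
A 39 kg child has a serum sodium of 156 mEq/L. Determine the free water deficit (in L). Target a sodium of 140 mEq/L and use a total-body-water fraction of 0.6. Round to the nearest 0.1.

TBW = 0.6 · 39 = 23.4 L
Free water deficit = TBW · (Na/140 − 1)
= 23.4 · (156/140 − 1)
= 23.4 · 0.1143
= 2.67 L

2.7 L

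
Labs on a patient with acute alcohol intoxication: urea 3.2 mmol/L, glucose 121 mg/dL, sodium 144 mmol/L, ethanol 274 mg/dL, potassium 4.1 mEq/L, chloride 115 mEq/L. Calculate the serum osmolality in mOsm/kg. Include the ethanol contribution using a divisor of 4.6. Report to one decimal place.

357.5 mOsm/kg

Calculated osmolality = 2·Na + glucose/18 + urea + ethanol/4.6
= 2·144 + 121/18 + 3.2 + 274/4.6
= 288 + 6.72 + 3.20 + 59.57
= 357.49 mOsm/kg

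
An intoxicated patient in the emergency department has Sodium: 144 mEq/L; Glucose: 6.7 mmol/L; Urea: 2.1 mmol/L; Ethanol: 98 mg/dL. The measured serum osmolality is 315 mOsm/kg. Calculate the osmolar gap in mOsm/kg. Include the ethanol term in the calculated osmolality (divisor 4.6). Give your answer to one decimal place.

-3.1 mOsm/kg

Calculated osmolality = 2·Na + glucose + urea + ethanol/4.6
= 2·144 + 6.7 + 2.1 + 98/4.6
= 288 + 6.70 + 2.10 + 21.30
= 318.1 mOsm/kg ≈ 318.1 mOsm/kg
Osmolar gap = measured − calculated = 315 − 318.1 = -3.1 mOsm/kg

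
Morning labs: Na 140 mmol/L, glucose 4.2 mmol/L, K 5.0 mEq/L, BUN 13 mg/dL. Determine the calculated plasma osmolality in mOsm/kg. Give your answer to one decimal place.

288.8 mOsm/kg

Calculated osmolality = 2·Na + glucose + BUN/2.8
= 2·140 + 4.2 + 13/2.8
= 280 + 4.20 + 4.64
= 288.84 mOsm/kg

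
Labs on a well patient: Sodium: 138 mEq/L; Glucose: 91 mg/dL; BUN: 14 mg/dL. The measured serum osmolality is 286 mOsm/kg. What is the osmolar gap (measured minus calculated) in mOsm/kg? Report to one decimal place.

-0.1 mOsm/kg

Calculated osmolality = 2·Na + glucose/18 + BUN/2.8
= 2·138 + 91/18 + 14/2.8
= 276 + 5.06 + 5
= 286.06 mOsm/kg ≈ 286.1 mOsm/kg
Osmolar gap = measured − calculated = 286 − 286.1 = -0.1 mOsm/kg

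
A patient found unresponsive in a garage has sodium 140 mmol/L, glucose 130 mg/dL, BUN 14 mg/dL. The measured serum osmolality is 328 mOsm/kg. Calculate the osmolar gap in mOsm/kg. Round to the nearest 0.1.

35.8 mOsm/kg

Calculated osmolality = 2·Na + glucose/18 + BUN/2.8
= 2·140 + 130/18 + 14/2.8
= 280 + 7.22 + 5
= 292.22 mOsm/kg ≈ 292.2 mOsm/kg
Osmolar gap = measured − calculated = 328 − 292.2 = 35.8 mOsm/kg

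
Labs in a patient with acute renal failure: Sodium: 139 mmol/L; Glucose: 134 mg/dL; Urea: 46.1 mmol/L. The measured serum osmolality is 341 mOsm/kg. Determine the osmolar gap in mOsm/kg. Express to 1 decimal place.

9.5 mOsm/kg

Calculated osmolality = 2·Na + glucose/18 + urea
= 2·139 + 134/18 + 46.1
= 278 + 7.44 + 46.10
= 331.54 mOsm/kg ≈ 331.5 mOsm/kg
Osmolar gap = measured − calculated = 341 − 331.5 = 9.5 mOsm/kg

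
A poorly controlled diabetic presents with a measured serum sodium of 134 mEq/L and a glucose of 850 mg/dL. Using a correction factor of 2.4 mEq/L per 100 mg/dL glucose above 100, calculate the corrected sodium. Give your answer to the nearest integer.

Corrected Na = measured Na + 2.4 · (glucose − 100)/100
= 134 + 2.4 · (850 − 100)/100
= 134 + 18
= 152 mEq/L

152 mEq/L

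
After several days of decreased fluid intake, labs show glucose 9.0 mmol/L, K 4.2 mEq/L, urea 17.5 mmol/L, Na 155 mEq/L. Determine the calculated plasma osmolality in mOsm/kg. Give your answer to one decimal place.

336.5 mOsm/kg

Calculated osmolality = 2·Na + glucose + urea
= 2·155 + 9 + 17.5
= 310 + 9 + 17.50
= 336.5 mOsm/kg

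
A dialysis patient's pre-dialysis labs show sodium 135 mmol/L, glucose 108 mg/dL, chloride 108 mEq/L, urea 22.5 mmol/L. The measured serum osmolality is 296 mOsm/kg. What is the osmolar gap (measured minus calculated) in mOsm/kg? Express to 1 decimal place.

Calculated osmolality = 2·Na + glucose/18 + urea
= 2·135 + 108/18 + 22.5
= 270 + 6 + 22.50
= 298.5 mOsm/kg ≈ 298.5 mOsm/kg
Osmolar gap = measured − calculated = 296 − 298.5 = -2.5 mOsm/kg

-2.5 mOsm/kg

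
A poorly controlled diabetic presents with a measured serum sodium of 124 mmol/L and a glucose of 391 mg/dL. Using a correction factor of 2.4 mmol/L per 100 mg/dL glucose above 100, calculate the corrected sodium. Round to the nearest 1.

131 mmol/L

Corrected Na = measured Na + 2.4 · (glucose − 100)/100
= 124 + 2.4 · (391 − 100)/100
= 124 + 7
= 131 mmol/L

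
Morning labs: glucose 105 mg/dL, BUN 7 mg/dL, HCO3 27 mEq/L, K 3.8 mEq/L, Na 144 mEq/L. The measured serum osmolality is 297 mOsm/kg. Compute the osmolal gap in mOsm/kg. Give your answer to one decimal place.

0.7 mOsm/kg

Calculated osmolality = 2·Na + glucose/18 + BUN/2.8
= 2·144 + 105/18 + 7/2.8
= 288 + 5.83 + 2.50
= 296.33 mOsm/kg ≈ 296.3 mOsm/kg
Osmolar gap = measured − calculated = 297 − 296.3 = 0.7 mOsm/kg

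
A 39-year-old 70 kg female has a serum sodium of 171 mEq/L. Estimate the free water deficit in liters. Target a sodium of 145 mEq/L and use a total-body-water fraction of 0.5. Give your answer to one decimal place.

TBW = 0.5 · 70 = 35 L
Free water deficit = TBW · (Na/145 − 1)
= 35 · (171/145 − 1)
= 35 · 0.1793
= 6.28 L

6.3 L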